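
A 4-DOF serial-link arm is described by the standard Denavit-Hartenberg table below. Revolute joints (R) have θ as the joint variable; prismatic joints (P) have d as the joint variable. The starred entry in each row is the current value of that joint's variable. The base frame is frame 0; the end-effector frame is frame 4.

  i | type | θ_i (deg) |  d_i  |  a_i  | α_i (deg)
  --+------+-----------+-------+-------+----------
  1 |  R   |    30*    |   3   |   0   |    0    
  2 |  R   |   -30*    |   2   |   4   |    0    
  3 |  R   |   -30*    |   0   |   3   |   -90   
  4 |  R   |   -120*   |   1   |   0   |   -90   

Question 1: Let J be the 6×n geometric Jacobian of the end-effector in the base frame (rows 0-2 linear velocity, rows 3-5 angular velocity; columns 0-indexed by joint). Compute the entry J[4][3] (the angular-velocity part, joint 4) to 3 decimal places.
axis z_3 = (0.5000,0.8660,0.0000); lever o_n−o_3 = (0.5000,0.8660,0.0000)
cross product → J_v[:, 3] = (-0.0000,0.0000,-0.0000)
J_ω[:, 3] = z_3
entry J[4][3] = 0.8660

0.866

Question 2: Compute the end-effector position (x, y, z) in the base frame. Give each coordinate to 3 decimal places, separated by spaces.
after link 1: o_1 = (0.0000, 0.0000, 3.0000)
after link 2: o_2 = (4.0000, 0.0000, 5.0000)
after link 3: o_3 = (6.5981, -1.5000, 5.0000)
after link 4: o_4 = (7.0981, -0.6340, 5.0000)

7.098 -0.634 5.000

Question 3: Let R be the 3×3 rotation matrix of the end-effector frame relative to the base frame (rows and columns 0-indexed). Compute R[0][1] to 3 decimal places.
-0.500

End-effector y-axis (col 1 of R) = (-0.5000,-0.8660,-0.0000)
R[0][1] = -0.5000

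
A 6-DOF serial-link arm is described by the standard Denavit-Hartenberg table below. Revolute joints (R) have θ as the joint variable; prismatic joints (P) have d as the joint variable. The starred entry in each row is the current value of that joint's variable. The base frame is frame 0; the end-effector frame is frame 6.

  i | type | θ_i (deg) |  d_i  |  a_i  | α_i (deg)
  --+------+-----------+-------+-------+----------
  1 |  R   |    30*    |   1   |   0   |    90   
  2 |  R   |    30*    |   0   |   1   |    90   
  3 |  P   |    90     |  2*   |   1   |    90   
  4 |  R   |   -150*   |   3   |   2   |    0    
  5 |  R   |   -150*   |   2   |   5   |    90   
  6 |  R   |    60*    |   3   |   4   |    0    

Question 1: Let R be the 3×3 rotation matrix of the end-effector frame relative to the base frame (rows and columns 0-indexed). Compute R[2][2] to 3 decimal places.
End-effector z-axis (col 2 of R) = (0.2165,-0.8750,0.4330)
R[2][2] = 0.4330

0.433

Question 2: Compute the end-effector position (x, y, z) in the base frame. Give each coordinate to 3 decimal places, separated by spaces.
after link 1: o_1 = (0.0000, 0.0000, 1.0000)
after link 2: o_2 = (0.7500, 0.4330, 1.5000)
after link 3: o_3 = (2.1160, 0.0670, -0.2321)
after link 4: o_4 = (3.0670, 2.6160, 2.1340)
after link 5: o_5 = (7.6920, 2.3995, -0.6160)
after link 6: o_6 = (12.1896, 0.8415, 0.9151)

12.190 0.842 0.915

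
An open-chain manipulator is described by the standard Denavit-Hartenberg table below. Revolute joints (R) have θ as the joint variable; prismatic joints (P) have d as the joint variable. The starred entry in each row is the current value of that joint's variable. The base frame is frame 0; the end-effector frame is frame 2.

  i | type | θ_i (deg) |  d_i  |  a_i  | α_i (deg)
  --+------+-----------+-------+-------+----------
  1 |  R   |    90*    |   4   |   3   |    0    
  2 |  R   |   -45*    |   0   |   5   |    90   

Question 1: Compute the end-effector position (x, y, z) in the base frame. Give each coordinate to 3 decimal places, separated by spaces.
after link 1: o_1 = (0.0000, 3.0000, 4.0000)
after link 2: o_2 = (3.5355, 6.5355, 4.0000)

3.536 6.536 4.000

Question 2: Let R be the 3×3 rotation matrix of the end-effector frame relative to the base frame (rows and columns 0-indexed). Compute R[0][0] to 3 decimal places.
End-effector x-axis (col 0 of R) = (0.7071,0.7071,0.0000)
R[0][0] = 0.7071

0.707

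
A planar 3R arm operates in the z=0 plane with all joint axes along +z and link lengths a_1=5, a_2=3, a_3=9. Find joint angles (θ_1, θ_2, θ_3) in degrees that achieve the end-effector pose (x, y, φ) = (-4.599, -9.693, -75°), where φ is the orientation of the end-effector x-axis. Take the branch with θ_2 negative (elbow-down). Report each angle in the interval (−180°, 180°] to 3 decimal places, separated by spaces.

-150.004 -59.996 135.000

wrist centre = target − a_3·(cos φ, sin φ) = (-6.9284, -0.9997)
cos θ_2 = (49.0017−5²−3²)/(2·5·3) = 0.5001; θ_2 = -59.9963° (elbow-down)
β = atan2(-0.9997,-6.9284) = -171.7897°; ψ = atan2(-2.5980,6.5002) = -21.7856°
θ_1 = β − ψ = -150.0041°
θ_3 = φ − θ_1 − θ_2 = 135.0005° (wrapped to (-180°,180°])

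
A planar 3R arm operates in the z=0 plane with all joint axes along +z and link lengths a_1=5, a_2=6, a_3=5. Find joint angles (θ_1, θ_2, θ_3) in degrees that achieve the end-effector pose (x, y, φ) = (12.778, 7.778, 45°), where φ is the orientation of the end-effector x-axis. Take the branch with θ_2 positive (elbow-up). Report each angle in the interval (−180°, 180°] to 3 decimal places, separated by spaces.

-0.004 45.006 -0.002

wrist centre = target − a_3·(cos φ, sin φ) = (9.2425, 4.2425)
cos θ_2 = (103.4217−5²−6²)/(2·5·6) = 0.7070; θ_2 = 45.0064° (elbow-up)
β = atan2(4.2425,9.2425) = 24.6560°; ψ = atan2(4.2431,9.2422) = 24.6600°
θ_1 = β − ψ = -0.0040°
θ_3 = φ − θ_1 − θ_2 = -0.0024° (wrapped to (-180°,180°])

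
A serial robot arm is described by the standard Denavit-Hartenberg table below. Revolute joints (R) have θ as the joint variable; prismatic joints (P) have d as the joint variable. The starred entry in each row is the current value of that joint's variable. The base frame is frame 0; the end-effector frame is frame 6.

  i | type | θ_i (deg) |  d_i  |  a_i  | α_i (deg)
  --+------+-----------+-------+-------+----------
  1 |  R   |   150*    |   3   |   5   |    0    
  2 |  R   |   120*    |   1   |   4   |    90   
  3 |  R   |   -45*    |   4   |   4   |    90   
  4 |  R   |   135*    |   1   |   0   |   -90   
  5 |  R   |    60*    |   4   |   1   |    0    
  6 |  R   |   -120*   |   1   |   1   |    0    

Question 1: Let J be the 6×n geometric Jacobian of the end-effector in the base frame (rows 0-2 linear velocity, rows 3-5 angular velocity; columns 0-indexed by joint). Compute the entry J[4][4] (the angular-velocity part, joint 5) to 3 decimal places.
axis z_4 = (0.7071,0.5000,0.5000); lever o_n−o_4 = (2.8284,3.0000,3.0000)
cross product → J_v[:, 4] = (0.0000,-0.7071,0.7071)
J_ω[:, 4] = z_4
entry J[4][4] = 0.5000

0.500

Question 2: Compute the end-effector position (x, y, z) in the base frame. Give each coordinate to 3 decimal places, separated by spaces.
after link 1: o_1 = (-4.3301, 2.5000, 3.0000)
after link 2: o_2 = (-4.3301, -1.5000, 4.0000)
after link 3: o_3 = (-8.3301, -4.3284, 1.1716)
after link 4: o_4 = (-8.3301, -3.6213, 0.4645)
after link 5: o_5 = (-5.8553, -1.9837, 3.3268)
after link 6: o_6 = (-5.5017, -0.6213, 3.4645)

-5.502 -0.621 3.464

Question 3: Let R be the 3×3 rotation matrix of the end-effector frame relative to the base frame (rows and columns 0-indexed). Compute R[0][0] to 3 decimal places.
-0.354

End-effector x-axis (col 0 of R) = (-0.3536,0.8624,-0.3624)
R[0][0] = -0.3536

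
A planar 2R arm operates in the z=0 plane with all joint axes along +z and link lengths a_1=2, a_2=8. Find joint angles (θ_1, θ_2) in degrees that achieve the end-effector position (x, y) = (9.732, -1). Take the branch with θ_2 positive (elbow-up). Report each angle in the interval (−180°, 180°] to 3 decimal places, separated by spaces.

-30.003 30.004

cos θ_2 = (95.7118−2²−8²)/(2·2·8) = 0.8660; θ_2 = 30.0035° (elbow-up)
β = atan2(-1.0000,9.7320) = -5.8668°; ψ = atan2(4.0004,8.9280) = 24.1361°
θ_1 = β − ψ = -30.0029°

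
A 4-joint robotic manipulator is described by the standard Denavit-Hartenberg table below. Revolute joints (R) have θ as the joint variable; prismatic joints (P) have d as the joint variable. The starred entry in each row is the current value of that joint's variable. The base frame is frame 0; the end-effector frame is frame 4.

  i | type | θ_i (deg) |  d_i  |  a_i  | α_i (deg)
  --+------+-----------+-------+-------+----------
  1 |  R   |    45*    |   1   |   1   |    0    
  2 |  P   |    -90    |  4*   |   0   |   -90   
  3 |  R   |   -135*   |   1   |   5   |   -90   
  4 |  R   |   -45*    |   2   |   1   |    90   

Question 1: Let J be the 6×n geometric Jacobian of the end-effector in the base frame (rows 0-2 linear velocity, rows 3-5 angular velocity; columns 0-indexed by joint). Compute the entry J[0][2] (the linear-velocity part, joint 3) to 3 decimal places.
axis z_2 = (0.7071,0.7071,0.0000); lever o_n−o_2 = (-0.6464,3.0607,5.4497)
cross product → J_v[:, 2] = (3.8536,-3.8536,2.6213)
J_ω[:, 2] = z_2
entry J[0][2] = 3.8536

3.854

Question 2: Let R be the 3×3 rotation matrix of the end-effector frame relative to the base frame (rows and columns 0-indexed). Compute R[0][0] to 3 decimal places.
0.146

End-effector x-axis (col 0 of R) = (0.1464,0.8536,0.5000)
R[0][0] = 0.1464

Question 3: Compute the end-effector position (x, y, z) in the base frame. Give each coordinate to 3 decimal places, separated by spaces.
0.061 3.768 10.450

after link 1: o_1 = (0.7071, 0.7071, 1.0000)
after link 2: o_2 = (0.7071, 0.7071, 5.0000)
after link 3: o_3 = (-1.0858, 3.9142, 8.5355)
after link 4: o_4 = (0.0607, 3.7678, 10.4497)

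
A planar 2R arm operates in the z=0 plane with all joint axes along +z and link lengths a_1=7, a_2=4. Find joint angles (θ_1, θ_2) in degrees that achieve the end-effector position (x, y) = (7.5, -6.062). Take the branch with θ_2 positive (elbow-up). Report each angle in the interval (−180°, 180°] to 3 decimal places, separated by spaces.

-60.000 60.003

cos θ_2 = (92.9978−7²−4²)/(2·7·4) = 0.5000; θ_2 = 60.0025° (elbow-up)
β = atan2(-6.0620,7.5000) = -38.9475°; ψ = atan2(3.4642,8.9998) = 21.0525°
θ_1 = β − ψ = -60.0000°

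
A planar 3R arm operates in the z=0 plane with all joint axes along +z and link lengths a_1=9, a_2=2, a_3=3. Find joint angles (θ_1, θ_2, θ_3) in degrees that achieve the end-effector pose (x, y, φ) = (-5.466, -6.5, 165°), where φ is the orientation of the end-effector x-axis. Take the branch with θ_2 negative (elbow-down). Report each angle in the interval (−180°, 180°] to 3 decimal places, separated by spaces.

wrist centre = target − a_3·(cos φ, sin φ) = (-2.5682, -7.2765)
cos θ_2 = (59.5426−9²−2²)/(2·9·2) = -0.7072; θ_2 = -135.0035° (elbow-down)
β = atan2(-7.2765,-2.5682) = -109.4405°; ψ = atan2(-1.4141,7.5857) = -10.5599°
θ_1 = β − ψ = -98.8806°
θ_3 = φ − θ_1 − θ_2 = 38.8841° (wrapped to (-180°,180°])

-98.881 -135.004 38.884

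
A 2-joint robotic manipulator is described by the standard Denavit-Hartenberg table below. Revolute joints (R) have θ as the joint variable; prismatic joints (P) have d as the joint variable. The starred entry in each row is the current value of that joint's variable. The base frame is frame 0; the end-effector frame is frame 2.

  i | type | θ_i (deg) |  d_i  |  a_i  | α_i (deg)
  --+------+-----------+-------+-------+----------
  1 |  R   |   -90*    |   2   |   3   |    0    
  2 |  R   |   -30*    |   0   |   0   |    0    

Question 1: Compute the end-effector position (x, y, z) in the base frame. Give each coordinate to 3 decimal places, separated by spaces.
after link 1: o_1 = (0.0000, -3.0000, 2.0000)
after link 2: o_2 = (0.0000, -3.0000, 2.0000)

0.000 -3.000 2.000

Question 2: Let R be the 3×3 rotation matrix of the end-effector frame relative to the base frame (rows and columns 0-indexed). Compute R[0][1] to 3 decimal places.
0.866

End-effector y-axis (col 1 of R) = (0.8660,-0.5000,0.0000)
R[0][1] = 0.8660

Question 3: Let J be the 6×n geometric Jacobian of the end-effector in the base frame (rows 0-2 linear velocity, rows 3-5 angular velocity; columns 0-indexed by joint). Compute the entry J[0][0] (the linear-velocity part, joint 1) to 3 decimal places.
axis z_0 = ẑ; lever o_n−o_0 = (0.0000,-3.0000,2.0000)
cross product → J_v[:, 0] = (3.0000,0.0000,-0.0000)
J_ω[:, 0] = z_0
entry J[0][0] = 3.0000

3.000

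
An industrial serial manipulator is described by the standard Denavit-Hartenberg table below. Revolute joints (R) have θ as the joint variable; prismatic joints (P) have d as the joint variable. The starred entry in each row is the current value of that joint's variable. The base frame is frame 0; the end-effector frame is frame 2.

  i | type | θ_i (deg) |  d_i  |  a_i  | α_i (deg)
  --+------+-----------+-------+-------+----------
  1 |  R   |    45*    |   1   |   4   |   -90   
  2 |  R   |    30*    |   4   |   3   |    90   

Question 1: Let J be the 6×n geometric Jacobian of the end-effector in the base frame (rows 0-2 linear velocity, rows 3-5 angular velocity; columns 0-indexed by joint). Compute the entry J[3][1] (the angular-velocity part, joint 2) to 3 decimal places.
axis z_1 = (-0.7071,0.7071,0.0000); lever o_n−o_1 = (-0.9913,4.6655,-1.5000)
cross product → J_v[:, 1] = (-1.0607,-1.0607,-2.5981)
J_ω[:, 1] = z_1
entry J[3][1] = -0.7071

-0.707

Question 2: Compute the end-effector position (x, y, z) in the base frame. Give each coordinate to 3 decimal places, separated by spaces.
after link 1: o_1 = (2.8284, 2.8284, 1.0000)
after link 2: o_2 = (1.8371, 7.4940, -0.5000)

1.837 7.494 -0.500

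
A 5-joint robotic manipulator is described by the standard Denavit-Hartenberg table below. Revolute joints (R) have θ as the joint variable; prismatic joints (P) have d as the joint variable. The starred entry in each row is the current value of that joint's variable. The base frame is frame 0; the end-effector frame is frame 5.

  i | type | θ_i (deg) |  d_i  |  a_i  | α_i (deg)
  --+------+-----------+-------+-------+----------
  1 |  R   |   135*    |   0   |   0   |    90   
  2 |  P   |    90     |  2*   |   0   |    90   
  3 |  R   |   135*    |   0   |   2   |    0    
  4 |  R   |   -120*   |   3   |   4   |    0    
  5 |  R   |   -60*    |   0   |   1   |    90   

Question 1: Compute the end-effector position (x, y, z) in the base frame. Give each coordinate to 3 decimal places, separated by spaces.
0.525 4.768 3.157

after link 1: o_1 = (0.0000, 0.0000, 0.0000)
after link 2: o_2 = (1.4142, 1.4142, 0.0000)
after link 3: o_3 = (2.4142, 2.4142, -1.4142)
after link 4: o_4 = (1.0249, 5.2676, 2.4495)
after link 5: o_5 = (0.5249, 4.7676, 3.1566)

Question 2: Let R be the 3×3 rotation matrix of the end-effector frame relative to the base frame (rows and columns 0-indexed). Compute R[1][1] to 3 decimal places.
End-effector y-axis (col 1 of R) = (-0.7071,0.7071,-0.0000)
R[1][1] = 0.7071

0.707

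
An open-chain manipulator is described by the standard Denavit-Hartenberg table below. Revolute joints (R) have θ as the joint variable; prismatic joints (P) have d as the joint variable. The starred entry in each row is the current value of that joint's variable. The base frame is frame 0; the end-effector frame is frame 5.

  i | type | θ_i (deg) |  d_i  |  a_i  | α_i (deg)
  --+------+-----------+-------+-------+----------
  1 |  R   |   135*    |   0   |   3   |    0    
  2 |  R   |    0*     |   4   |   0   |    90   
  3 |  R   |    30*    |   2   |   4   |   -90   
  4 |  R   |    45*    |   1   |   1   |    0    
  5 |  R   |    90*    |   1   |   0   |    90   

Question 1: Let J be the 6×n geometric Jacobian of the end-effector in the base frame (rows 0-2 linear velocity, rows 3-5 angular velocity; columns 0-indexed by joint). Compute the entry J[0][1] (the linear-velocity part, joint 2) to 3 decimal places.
axis z_1 = (0.0000,0.0000,1.0000); lever o_n−o_1 = (-1.2612,3.0896,8.0856)
cross product → J_v[:, 1] = (-3.0896,-1.2612,0.0000)
J_ω[:, 1] = z_1
entry J[0][1] = -3.0896

-3.090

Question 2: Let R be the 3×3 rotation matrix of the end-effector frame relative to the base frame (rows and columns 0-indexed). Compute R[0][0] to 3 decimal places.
-0.067

End-effector x-axis (col 0 of R) = (-0.0670,-0.9330,-0.3536)
R[0][0] = -0.0670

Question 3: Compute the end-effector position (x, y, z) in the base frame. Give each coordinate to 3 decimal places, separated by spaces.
-3.383 5.211 8.086

after link 1: o_1 = (-2.1213, 2.1213, 0.0000)
after link 2: o_2 = (-2.1213, 2.1213, 4.0000)
after link 3: o_3 = (-3.1566, 5.9850, 6.0000)
after link 4: o_4 = (-3.7361, 5.5645, 7.2196)
after link 5: o_5 = (-3.3825, 5.2109, 8.0856)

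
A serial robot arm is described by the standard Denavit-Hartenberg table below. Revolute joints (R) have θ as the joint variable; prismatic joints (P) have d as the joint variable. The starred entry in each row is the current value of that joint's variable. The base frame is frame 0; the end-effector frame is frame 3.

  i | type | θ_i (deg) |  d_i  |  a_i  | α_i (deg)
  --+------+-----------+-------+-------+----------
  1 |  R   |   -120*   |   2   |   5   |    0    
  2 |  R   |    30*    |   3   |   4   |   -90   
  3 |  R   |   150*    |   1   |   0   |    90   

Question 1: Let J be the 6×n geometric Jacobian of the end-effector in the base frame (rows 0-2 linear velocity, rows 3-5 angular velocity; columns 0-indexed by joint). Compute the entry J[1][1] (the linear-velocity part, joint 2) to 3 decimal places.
axis z_1 = (0.0000,0.0000,1.0000); lever o_n−o_1 = (1.0000,-4.0000,3.0000)
cross product → J_v[:, 1] = (4.0000,1.0000,-0.0000)
J_ω[:, 1] = z_1
entry J[1][1] = 1.0000

1.000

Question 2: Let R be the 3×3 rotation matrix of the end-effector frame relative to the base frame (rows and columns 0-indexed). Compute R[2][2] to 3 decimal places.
End-effector z-axis (col 2 of R) = (0.0000,-0.5000,-0.8660)
R[2][2] = -0.8660

-0.866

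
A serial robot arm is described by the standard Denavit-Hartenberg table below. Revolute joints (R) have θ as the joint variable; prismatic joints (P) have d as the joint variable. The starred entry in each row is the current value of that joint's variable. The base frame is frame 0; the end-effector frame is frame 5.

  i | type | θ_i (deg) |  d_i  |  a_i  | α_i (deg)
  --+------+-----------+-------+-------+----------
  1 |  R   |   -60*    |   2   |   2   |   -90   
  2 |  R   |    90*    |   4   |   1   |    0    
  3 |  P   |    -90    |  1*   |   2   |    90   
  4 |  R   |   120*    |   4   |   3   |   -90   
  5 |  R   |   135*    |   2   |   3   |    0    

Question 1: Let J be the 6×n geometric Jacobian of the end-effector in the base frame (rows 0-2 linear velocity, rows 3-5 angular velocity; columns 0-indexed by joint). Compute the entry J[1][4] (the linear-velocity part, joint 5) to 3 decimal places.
-1.837

axis z_4 = (-0.8660,0.5000,0.0000); lever o_n−o_4 = (-2.7927,-0.8371,-2.1213)
cross product → J_v[:, 4] = (-1.0607,-1.8371,2.1213)
J_ω[:, 4] = z_4
entry J[1][4] = -1.8371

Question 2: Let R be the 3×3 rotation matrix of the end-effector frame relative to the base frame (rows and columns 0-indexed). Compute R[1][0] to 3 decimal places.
End-effector x-axis (col 0 of R) = (-0.3536,-0.6124,-0.7071)
R[1][0] = -0.6124

-0.612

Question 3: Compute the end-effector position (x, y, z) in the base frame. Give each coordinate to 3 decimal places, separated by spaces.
5.037 0.797 2.879

after link 1: o_1 = (1.0000, -1.7321, 2.0000)
after link 2: o_2 = (4.4641, 0.2679, 1.0000)
after link 3: o_3 = (6.3301, -0.9641, 1.0000)
after link 4: o_4 = (7.8301, 1.6340, 5.0000)
after link 5: o_5 = (5.0374, 0.7969, 2.8787)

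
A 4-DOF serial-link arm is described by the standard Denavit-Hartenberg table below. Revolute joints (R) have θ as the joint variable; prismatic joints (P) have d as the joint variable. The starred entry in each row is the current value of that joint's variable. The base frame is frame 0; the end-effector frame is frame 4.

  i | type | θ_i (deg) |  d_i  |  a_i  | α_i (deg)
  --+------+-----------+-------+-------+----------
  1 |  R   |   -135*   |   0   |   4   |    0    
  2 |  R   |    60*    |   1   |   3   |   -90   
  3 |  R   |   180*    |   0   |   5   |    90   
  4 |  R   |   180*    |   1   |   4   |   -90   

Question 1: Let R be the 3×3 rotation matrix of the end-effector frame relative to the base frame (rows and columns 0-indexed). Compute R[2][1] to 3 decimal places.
1.000

End-effector y-axis (col 1 of R) = (-0.0000,0.0000,1.0000)
R[2][1] = 1.0000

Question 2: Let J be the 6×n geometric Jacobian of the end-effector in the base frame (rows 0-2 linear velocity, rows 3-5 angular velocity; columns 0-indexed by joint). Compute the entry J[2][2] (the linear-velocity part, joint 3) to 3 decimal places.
axis z_2 = (0.9659,0.2588,0.0000); lever o_n−o_2 = (-0.2588,0.9659,-1.0000)
cross product → J_v[:, 2] = (-0.2588,0.9659,1.0000)
J_ω[:, 2] = z_2
entry J[2][2] = 1.0000

1.000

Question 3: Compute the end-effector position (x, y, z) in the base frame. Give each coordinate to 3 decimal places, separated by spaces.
after link 1: o_1 = (-2.8284, -2.8284, 0.0000)
after link 2: o_2 = (-2.0520, -5.7262, 1.0000)
after link 3: o_3 = (-3.3461, -0.8966, 1.0000)
after link 4: o_4 = (-2.3108, -4.7603, -0.0000)

-2.311 -4.760 -0.000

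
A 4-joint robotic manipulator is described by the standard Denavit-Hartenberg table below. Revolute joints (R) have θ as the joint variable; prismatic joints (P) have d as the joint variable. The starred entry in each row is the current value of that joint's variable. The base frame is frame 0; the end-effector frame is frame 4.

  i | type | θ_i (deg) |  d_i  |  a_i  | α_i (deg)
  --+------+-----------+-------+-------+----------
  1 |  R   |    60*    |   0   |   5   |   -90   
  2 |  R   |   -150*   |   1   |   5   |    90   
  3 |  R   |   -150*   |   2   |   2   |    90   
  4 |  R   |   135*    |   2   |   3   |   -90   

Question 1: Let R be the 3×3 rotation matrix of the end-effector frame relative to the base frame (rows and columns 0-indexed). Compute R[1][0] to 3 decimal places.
-0.589

End-effector x-axis (col 0 of R) = (-0.7481,-0.5887,-0.3062)
R[1][0] = -0.5887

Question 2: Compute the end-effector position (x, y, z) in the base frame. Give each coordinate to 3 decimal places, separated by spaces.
after link 1: o_1 = (2.5000, 4.3301, 0.0000)
after link 2: o_2 = (-0.5311, 1.0801, 2.5000)
after link 3: o_3 = (0.5849, 1.0131, -0.0981)
after link 4: o_4 = (-2.7264, 0.8631, -1.5166)

-2.726 0.863 -1.517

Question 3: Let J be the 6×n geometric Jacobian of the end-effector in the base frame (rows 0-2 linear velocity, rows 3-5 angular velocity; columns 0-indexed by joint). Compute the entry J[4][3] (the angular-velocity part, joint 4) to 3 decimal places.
axis z_3 = (-0.5335,0.8080,-0.2500); lever o_n−o_3 = (-3.3114,-0.1500,-1.4186)
cross product → J_v[:, 3] = (-1.1837,0.0711,2.7557)
J_ω[:, 3] = z_3
entry J[4][3] = 0.8080

0.808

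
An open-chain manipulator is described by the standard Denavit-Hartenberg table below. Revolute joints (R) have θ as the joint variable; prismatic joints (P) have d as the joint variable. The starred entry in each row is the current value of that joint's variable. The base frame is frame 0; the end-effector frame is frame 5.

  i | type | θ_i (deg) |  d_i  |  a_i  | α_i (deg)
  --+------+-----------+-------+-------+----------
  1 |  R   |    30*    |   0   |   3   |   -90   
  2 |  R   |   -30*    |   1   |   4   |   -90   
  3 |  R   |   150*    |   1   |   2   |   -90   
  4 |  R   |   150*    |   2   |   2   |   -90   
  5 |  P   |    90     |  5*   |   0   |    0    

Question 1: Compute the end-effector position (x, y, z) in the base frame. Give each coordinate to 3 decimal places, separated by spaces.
after link 1: o_1 = (2.5981, 1.5000, 0.0000)
after link 2: o_2 = (5.0981, 4.0981, 2.0000)
after link 3: o_3 = (4.7321, 2.7321, 0.2679)
after link 4: o_4 = (3.3750, 4.9486, 1.3840)
after link 5: o_5 = (6.2488, 8.0511, -1.2835)

6.249 8.051 -1.283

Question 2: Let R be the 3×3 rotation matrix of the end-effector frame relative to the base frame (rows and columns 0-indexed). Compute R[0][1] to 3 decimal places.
-0.129

End-effector y-axis (col 1 of R) = (-0.1295,-0.5748,-0.8080)
R[0][1] = -0.1295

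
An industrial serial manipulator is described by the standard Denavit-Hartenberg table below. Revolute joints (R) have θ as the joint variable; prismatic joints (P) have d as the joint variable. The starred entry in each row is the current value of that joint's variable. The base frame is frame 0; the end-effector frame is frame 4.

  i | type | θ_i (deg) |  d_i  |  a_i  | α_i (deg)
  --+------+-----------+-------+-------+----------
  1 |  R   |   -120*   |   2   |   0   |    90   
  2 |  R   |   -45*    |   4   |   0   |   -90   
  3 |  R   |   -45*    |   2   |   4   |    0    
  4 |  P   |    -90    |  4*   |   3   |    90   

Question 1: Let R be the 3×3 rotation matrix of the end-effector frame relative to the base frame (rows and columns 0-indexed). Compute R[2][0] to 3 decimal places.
0.500

End-effector x-axis (col 0 of R) = (-0.3624,0.7866,0.5000)
R[2][0] = 0.5000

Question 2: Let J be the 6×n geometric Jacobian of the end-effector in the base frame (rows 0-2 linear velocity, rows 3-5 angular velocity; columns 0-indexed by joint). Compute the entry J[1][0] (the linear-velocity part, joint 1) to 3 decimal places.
axis z_0 = ẑ; lever o_n−o_0 = (-10.1220,0.3676,5.7426)
cross product → J_v[:, 0] = (-0.3676,-10.1220,0.0000)
J_ω[:, 0] = z_0
entry J[1][0] = -10.1220

-10.122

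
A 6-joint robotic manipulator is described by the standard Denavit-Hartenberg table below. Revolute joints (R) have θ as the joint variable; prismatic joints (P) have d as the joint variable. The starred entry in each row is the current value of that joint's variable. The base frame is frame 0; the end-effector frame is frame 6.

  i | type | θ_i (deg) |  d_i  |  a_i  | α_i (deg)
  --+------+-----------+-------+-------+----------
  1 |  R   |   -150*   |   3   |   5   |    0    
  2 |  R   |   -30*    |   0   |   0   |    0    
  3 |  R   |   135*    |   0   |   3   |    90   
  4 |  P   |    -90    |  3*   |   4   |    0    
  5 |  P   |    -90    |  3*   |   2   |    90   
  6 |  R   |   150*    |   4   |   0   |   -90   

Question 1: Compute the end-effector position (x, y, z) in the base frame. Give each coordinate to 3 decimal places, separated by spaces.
after link 1: o_1 = (-4.3301, -2.5000, 3.0000)
after link 2: o_2 = (-4.3301, -2.5000, 3.0000)
after link 3: o_3 = (-2.2088, -4.6213, 3.0000)
after link 4: o_4 = (-4.3301, -6.7426, -1.0000)
after link 5: o_5 = (-7.8657, -7.4497, -1.0000)
after link 6: o_6 = (-7.8657, -7.4497, 3.0000)

-7.866 -7.450 3.000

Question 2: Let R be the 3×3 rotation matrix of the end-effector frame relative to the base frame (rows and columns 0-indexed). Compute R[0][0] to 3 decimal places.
End-effector x-axis (col 0 of R) = (0.2588,-0.9659,0.0000)
R[0][0] = 0.2588

0.259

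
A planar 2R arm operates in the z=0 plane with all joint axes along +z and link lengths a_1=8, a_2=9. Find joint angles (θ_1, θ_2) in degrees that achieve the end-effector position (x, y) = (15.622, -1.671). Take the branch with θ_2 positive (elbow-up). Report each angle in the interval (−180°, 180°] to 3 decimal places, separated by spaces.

cos θ_2 = (246.8391−8²−9²)/(2·8·9) = 0.7072; θ_2 = 44.9911° (elbow-up)
β = atan2(-1.6710,15.6220) = -6.1054°; ψ = atan2(6.3630,14.3649) = 23.8910°
θ_1 = β − ψ = -29.9964°

-29.996 44.991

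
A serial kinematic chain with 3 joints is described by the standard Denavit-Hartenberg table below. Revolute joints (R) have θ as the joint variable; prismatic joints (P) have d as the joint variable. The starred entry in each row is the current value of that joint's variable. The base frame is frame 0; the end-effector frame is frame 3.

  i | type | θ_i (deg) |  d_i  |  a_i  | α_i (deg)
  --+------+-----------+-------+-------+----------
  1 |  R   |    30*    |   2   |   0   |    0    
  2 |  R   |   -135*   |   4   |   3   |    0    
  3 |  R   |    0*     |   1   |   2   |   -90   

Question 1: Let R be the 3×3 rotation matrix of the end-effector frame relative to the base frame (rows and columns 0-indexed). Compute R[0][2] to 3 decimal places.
0.966

End-effector z-axis (col 2 of R) = (0.9659,-0.2588,0.0000)
R[0][2] = 0.9659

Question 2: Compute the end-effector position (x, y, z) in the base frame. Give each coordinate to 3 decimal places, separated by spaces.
-1.294 -4.830 7.000

after link 1: o_1 = (0.0000, 0.0000, 2.0000)
after link 2: o_2 = (-0.7765, -2.8978, 6.0000)
after link 3: o_3 = (-1.2941, -4.8296, 7.0000)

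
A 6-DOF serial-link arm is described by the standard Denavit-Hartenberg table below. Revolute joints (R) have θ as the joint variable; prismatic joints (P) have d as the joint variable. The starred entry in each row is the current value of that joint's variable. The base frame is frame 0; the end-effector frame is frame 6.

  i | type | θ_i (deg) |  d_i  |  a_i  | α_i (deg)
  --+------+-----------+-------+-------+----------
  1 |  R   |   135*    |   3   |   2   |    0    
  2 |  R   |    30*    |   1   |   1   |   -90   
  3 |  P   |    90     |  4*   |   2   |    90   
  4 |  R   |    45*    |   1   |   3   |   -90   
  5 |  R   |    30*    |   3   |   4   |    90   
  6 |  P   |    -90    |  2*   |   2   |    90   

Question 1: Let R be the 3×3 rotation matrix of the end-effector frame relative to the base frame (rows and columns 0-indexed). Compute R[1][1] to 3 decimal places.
End-effector y-axis (col 1 of R) = (-0.9280,-0.1174,-0.3536)
R[1][1] = -0.1174

-0.117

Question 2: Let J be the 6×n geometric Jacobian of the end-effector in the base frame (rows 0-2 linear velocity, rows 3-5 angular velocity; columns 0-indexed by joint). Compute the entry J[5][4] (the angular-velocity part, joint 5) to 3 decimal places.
axis z_4 = (-0.1830,-0.6830,0.7071); lever o_n−o_4 = (-0.7412,-3.8014,-2.4495)
cross product → J_v[:, 4] = (4.3610,-0.9724,0.1895)
J_ω[:, 4] = z_4
entry J[5][4] = 0.7071

0.707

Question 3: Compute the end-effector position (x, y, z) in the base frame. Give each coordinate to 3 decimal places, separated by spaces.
-5.672 -7.782 -2.571

after link 1: o_1 = (-1.4142, 1.4142, 3.0000)
after link 2: o_2 = (-2.3801, 1.6730, 4.0000)
after link 3: o_3 = (-3.4154, -2.1907, 2.0000)
after link 4: o_4 = (-4.9304, -3.9809, -0.1213)
after link 5: o_5 = (-4.1815, -8.9136, -0.4495)
after link 6: o_6 = (-5.6716, -7.7823, -2.5708)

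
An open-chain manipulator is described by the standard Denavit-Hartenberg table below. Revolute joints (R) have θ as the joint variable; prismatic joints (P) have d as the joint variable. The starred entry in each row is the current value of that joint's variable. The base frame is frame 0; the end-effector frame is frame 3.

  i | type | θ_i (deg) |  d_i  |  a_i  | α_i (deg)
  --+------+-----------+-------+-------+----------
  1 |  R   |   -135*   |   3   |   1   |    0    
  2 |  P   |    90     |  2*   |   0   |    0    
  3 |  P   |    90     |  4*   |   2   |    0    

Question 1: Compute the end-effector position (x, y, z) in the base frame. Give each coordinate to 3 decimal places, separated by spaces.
0.707 0.707 9.000

after link 1: o_1 = (-0.7071, -0.7071, 3.0000)
after link 2: o_2 = (-0.7071, -0.7071, 5.0000)
after link 3: o_3 = (0.7071, 0.7071, 9.0000)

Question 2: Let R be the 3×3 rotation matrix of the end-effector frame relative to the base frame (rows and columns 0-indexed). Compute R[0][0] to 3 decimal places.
End-effector x-axis (col 0 of R) = (0.7071,0.7071,0.0000)
R[0][0] = 0.7071

0.707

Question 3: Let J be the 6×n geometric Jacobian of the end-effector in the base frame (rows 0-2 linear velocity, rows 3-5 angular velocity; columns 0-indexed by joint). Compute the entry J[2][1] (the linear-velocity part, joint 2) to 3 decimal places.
1.000

prismatic axis z_1 = (0.0000,0.0000,1.0000)
J_v[:, 1] = z_1; J_ω[:, 1] = (0,0,0)
entry J[2][1] = 1.0000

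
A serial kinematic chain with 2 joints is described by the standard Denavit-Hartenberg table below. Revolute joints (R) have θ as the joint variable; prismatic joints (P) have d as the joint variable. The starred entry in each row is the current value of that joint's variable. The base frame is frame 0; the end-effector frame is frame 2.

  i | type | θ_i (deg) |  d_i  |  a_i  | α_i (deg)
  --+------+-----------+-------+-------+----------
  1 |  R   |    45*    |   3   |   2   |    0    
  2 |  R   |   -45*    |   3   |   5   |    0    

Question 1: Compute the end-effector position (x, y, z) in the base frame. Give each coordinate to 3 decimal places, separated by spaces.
6.414 1.414 6.000

after link 1: o_1 = (1.4142, 1.4142, 3.0000)
after link 2: o_2 = (6.4142, 1.4142, 6.0000)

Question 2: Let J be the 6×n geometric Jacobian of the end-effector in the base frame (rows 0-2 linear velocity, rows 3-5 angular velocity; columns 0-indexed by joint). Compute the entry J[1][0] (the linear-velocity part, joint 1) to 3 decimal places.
6.414

axis z_0 = ẑ; lever o_n−o_0 = (6.4142,1.4142,6.0000)
cross product → J_v[:, 0] = (-1.4142,6.4142,0.0000)
J_ω[:, 0] = z_0
entry J[1][0] = 6.4142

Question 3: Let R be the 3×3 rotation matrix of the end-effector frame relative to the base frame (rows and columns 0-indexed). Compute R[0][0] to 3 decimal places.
1.000

End-effector x-axis (col 0 of R) = (1.0000,0.0000,0.0000)
R[0][0] = 1.0000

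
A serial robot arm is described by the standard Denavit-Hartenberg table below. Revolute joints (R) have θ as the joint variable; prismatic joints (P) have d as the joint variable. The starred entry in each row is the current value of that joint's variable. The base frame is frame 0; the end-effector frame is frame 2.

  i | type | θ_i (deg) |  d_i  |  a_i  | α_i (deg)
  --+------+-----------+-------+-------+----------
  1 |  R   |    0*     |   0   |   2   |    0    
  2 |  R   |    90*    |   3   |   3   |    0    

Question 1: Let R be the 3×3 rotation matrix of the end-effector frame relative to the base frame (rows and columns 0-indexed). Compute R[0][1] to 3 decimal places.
-1.000

End-effector y-axis (col 1 of R) = (-1.0000,0.0000,0.0000)
R[0][1] = -1.0000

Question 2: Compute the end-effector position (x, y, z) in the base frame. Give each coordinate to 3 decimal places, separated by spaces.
2.000 3.000 3.000

after link 1: o_1 = (2.0000, 0.0000, 0.0000)
after link 2: o_2 = (2.0000, 3.0000, 3.0000)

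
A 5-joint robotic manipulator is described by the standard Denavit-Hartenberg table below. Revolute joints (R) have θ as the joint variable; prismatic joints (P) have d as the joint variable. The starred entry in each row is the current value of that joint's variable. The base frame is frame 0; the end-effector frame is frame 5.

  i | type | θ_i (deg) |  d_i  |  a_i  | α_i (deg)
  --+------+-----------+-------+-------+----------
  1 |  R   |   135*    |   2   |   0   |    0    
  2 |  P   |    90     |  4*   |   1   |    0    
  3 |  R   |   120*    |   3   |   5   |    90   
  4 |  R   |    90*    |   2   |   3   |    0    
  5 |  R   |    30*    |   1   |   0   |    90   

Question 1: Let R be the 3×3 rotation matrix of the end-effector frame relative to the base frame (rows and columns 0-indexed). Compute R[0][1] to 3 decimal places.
-0.259

End-effector y-axis (col 1 of R) = (-0.2588,-0.9659,0.0000)
R[0][1] = -0.2588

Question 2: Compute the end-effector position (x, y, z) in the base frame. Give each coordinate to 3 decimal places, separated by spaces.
after link 1: o_1 = (0.0000, 0.0000, 2.0000)
after link 2: o_2 = (-0.7071, -0.7071, 6.0000)
after link 3: o_3 = (4.1225, -2.0012, 9.0000)
after link 4: o_4 = (3.6049, -3.9331, 12.0000)
after link 5: o_5 = (3.3461, -4.8990, 12.0000)

3.346 -4.899 12.000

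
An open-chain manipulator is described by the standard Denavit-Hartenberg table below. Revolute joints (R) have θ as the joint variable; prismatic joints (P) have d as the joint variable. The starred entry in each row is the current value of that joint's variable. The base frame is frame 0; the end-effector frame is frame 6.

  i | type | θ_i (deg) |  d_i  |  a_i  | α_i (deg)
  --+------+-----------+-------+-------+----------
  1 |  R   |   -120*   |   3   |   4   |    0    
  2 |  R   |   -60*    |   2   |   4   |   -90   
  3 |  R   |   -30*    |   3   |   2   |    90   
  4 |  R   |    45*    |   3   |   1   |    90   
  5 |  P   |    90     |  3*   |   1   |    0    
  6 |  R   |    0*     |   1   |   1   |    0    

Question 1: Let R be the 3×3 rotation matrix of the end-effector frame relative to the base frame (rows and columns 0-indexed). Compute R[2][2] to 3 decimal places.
0.354

End-effector z-axis (col 2 of R) = (-0.6124,0.7071,0.3536)
R[2][2] = 0.3536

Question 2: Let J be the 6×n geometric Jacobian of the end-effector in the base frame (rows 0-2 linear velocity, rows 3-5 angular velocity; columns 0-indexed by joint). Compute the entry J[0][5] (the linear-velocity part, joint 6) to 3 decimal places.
0.612

axis z_5 = (-0.6124,0.7071,0.3536); lever o_n−o_5 = (-0.1124,0.7071,1.2196)
cross product → J_v[:, 5] = (0.6124,0.7071,-0.3536)
J_ω[:, 5] = z_5
entry J[0][5] = 0.6124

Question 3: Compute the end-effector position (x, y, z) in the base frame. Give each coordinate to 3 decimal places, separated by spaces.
after link 1: o_1 = (-2.0000, -3.4641, 3.0000)
after link 2: o_2 = (-6.0000, -3.4641, 5.0000)
after link 3: o_3 = (-7.7321, -6.4641, 6.0000)
after link 4: o_4 = (-6.8444, -7.1712, 8.9516)
after link 5: o_5 = (-8.1815, -5.0499, 10.8783)
after link 6: o_6 = (-8.2939, -4.3428, 12.0979)

-8.294 -4.343 12.098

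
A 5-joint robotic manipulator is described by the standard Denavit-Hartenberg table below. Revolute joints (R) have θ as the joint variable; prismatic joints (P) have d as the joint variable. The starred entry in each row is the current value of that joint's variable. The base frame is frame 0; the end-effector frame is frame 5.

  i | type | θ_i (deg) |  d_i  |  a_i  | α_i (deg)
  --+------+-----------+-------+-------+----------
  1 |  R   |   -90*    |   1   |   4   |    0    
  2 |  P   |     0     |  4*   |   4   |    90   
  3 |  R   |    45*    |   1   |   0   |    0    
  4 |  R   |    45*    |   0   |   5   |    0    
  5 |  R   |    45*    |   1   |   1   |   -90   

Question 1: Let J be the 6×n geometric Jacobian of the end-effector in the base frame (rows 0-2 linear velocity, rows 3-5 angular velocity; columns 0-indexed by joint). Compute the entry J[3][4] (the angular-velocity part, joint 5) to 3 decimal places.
-1.000

axis z_4 = (-1.0000,-0.0000,0.0000); lever o_n−o_4 = (-1.0000,0.7071,0.7071)
cross product → J_v[:, 4] = (-0.0000,0.7071,-0.7071)
J_ω[:, 4] = z_4
entry J[3][4] = -1.0000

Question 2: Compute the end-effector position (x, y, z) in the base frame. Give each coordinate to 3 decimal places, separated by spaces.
after link 1: o_1 = (0.0000, -4.0000, 1.0000)
after link 2: o_2 = (0.0000, -8.0000, 5.0000)
after link 3: o_3 = (-1.0000, -8.0000, 5.0000)
after link 4: o_4 = (-1.0000, -8.0000, 10.0000)
after link 5: o_5 = (-2.0000, -7.2929, 10.7071)

-2.000 -7.293 10.707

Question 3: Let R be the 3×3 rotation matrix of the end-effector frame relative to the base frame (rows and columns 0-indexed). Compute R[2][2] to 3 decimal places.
-0.707

End-effector z-axis (col 2 of R) = (-0.0000,0.7071,-0.7071)
R[2][2] = -0.7071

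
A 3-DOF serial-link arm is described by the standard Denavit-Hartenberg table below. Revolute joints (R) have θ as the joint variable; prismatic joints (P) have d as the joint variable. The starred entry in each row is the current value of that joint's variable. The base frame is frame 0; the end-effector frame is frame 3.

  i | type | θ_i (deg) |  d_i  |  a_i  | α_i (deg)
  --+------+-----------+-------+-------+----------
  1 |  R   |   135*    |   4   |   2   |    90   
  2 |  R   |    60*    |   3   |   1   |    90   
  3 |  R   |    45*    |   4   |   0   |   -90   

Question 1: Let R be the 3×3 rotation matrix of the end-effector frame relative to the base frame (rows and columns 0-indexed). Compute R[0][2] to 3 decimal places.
0.750

End-effector z-axis (col 2 of R) = (0.7500,0.2500,-0.6124)
R[0][2] = 0.7500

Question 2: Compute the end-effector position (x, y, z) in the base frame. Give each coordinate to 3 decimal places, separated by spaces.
-2.096 6.339 2.866

after link 1: o_1 = (-1.4142, 1.4142, 4.0000)
after link 2: o_2 = (0.3536, 3.8891, 4.8660)
after link 3: o_3 = (-2.0959, 6.3386, 2.8660)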